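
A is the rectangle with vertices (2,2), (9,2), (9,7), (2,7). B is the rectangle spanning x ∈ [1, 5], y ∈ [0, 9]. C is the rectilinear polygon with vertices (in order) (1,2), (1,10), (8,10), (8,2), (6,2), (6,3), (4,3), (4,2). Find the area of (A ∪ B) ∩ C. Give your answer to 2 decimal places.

41.00

|A ∪ B| = 56.
|(A ∪ B) ∩ C| = 41.00.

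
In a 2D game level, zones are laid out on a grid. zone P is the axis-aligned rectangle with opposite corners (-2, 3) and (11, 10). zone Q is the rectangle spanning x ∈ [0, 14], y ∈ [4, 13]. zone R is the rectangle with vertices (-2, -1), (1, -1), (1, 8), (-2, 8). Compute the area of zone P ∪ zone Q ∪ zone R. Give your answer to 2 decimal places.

163.00

By inclusion–exclusion:
Individual areas: |zone P| = 91, |zone Q| = 126, |zone R| = 27.
|zone P∩zone Q|: x∈[0,11], y∈[4,10] → 11·6 = 66.
|zone P∩zone R|: x∈[-2,1], y∈[3,8] → 3·5 = 15.
|zone Q∩zone R|: x∈[0,1], y∈[4,8] → 1·4 = 4.
|zone P∩zone Q∩zone R| = 4.
|zone P ∪ zone Q ∪ zone R| = 244 − 85 + 4 = 163.00.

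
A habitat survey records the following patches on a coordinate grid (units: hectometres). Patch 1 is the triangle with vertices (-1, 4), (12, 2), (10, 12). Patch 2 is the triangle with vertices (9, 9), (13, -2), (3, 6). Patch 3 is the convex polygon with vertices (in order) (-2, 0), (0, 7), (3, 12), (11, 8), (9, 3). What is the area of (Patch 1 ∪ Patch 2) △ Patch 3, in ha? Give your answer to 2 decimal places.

64.36

|Patch 1 ∪ Patch 2| = 71.5979.
|(Patch 1 ∪ Patch 2) ∩ Patch 3| = 47.6176.
|(Patch 1 ∪ Patch 2) △ Patch 3| = 71.5979 + 88 − 95.2352 = 64.36.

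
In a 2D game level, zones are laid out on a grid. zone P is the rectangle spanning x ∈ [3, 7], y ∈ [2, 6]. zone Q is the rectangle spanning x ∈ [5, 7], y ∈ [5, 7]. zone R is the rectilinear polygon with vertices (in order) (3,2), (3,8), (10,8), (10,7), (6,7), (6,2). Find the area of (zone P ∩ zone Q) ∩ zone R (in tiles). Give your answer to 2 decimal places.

The region (zone P ∩ zone Q) ∩ zone R is the polygon with vertices (5,5), (5,6), (6,6), (6,5).
By the shoelace formula its area is 1.00.

1.00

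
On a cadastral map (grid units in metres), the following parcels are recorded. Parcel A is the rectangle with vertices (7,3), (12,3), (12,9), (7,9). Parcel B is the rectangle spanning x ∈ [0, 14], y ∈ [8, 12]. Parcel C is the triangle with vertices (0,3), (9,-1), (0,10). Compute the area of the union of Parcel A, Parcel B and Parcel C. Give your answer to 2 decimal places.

110.86

By inclusion–exclusion:
Individual areas: |Parcel A| = 30, |Parcel B| = 56, |Parcel C| = 31.5.
|Parcel A∩Parcel B|: x∈[7,12], y∈[8,9] → 5·1 = 5.
|Parcel A∩Parcel C| = 0.
|Parcel B∩Parcel C| = 1.6364.
|Parcel A∩Parcel B∩Parcel C| = 0.
|Parcel A ∪ Parcel B ∪ Parcel C| = 117.5 − 6.6364 + 0 = 110.86.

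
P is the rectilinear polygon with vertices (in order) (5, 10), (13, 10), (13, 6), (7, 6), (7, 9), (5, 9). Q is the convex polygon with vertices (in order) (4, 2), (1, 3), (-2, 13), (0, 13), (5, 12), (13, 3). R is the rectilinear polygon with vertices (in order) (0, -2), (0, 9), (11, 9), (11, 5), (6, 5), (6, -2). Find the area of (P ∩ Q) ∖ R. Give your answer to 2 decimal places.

|P ∩ Q| = 8.2222.
|(P ∩ Q) ∩ R| = 6.
|(P ∩ Q) ∖ R| = 8.2222 − 6 = 2.22.

2.22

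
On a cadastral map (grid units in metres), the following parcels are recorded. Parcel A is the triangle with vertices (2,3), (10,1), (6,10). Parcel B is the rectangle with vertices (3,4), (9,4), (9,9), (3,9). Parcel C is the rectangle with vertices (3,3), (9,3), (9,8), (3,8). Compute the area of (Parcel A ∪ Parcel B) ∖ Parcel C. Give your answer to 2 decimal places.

|Parcel A ∪ Parcel B| = 44.3829.
|(Parcel A ∪ Parcel B) ∩ Parcel C| = 29.875.
|(Parcel A ∪ Parcel B) ∖ Parcel C| = 44.3829 − 29.875 = 14.51.

14.51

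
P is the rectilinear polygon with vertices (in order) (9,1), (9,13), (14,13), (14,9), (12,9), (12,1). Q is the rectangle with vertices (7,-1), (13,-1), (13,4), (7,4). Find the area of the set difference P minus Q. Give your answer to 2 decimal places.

35.00

|P| = 44, |P∩Q| = 9.
|P ∖ Q| = |P| − |P∩Q| = 44 − 9 = 35.00.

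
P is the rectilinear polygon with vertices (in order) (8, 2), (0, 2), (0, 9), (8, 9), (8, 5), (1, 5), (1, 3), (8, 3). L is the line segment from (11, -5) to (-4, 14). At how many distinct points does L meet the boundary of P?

4

The segment meets the boundary at (3.105,5), (0,8.933), (4.684,3), (5.474,2).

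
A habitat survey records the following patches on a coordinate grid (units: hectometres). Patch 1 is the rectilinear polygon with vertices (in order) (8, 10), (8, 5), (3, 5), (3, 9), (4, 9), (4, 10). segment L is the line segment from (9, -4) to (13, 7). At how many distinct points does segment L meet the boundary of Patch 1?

0

The segment lies entirely outside Patch 1 and never meets its boundary.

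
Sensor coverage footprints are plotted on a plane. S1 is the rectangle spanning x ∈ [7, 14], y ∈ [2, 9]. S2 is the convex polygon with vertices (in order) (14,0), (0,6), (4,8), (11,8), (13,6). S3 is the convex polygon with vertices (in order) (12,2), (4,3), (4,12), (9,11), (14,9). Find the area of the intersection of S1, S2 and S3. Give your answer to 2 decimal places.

30.47

The intersection is the polygon with vertices (11,8), (13,6), (13.053,5.684), (12,2), (8.235,2.471), (7,3), (7,8).
By the shoelace formula its area is 30.47.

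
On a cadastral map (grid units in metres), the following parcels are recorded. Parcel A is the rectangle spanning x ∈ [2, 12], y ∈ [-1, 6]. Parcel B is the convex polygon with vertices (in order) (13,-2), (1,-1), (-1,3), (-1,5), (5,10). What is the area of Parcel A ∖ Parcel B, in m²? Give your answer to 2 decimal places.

|Parcel A| = 70, |Parcel A∩Parcel B| = 55.9167.
|Parcel A ∖ Parcel B| = |Parcel A| − |Parcel A∩Parcel B| = 70 − 55.9167 = 14.08.

14.08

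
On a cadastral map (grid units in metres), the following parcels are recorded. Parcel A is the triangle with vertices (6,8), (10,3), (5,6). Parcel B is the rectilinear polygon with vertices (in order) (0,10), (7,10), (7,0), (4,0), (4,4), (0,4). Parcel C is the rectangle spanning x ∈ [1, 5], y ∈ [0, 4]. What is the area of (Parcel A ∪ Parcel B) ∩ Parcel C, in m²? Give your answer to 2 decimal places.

4.00

|Parcel A ∪ Parcel B| = 56.925.
|(Parcel A ∪ Parcel B) ∩ Parcel C| = 4.00.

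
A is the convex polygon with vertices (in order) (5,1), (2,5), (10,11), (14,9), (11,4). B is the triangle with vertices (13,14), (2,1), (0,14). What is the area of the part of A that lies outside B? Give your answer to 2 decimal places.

|A| = 60.5, |A∩B| = 15.0895.
|A ∖ B| = |A| − |A∩B| = 60.5 − 15.0895 = 45.41.

45.41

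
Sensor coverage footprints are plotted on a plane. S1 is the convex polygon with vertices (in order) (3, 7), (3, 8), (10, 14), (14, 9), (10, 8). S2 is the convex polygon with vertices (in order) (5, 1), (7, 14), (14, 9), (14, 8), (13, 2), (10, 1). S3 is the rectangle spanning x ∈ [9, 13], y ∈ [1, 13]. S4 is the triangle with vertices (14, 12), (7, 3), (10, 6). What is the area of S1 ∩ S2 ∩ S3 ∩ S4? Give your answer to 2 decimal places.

The intersection is the polygon with vertices (11.103,8.276), (12.5,10.071), (12.645,9.968), (11.6,8.4).
By the shoelace formula its area is 0.53.

0.53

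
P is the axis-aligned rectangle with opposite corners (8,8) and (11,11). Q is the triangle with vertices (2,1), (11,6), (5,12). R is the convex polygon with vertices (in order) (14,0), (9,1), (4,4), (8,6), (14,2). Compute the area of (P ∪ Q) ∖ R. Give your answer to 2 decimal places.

|P ∪ Q| = 50.5.
|(P ∪ Q) ∩ R| = 6.7037.
|(P ∪ Q) ∖ R| = 50.5 − 6.7037 = 43.80.

43.80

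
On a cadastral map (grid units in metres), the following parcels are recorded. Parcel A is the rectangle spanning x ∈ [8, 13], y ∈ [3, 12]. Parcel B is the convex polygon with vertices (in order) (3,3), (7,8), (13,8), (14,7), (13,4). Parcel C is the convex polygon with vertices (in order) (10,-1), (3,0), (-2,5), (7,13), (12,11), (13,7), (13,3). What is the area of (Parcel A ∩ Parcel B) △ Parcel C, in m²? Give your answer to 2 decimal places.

117.00

|Parcel A ∩ Parcel B| = 21.25.
|(Parcel A ∩ Parcel B) ∩ Parcel C| = 21.125.
|(Parcel A ∩ Parcel B) △ Parcel C| = 21.25 + 138 − 42.25 = 117.00.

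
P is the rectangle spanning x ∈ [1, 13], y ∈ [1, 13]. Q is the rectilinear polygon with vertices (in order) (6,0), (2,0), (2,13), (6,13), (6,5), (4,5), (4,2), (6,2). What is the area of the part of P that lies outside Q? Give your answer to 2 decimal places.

|P| = 144, |P∩Q| = 42.
|P ∖ Q| = |P| − |P∩Q| = 144 − 42 = 102.00.

102.00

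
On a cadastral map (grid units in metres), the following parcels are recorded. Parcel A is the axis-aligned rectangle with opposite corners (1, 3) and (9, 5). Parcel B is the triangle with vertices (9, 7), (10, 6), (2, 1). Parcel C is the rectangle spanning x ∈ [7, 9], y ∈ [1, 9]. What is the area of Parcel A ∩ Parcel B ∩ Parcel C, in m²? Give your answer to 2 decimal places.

The intersection is the polygon with vertices (7,4.125), (7,5), (8.4,5).
By the shoelace formula its area is 0.61.

0.61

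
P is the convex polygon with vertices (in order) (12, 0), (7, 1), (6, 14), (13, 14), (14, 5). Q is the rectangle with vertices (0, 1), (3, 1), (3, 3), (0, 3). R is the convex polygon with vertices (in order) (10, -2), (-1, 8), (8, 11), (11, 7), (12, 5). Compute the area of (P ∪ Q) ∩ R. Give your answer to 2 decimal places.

The region (P ∪ Q) ∩ R is the polygon with vertices (7,1), (6.275,10.425), (8,11), (11,7), (12,5), (10.649,0.27).
By the shoelace formula its area is 41.46.

41.46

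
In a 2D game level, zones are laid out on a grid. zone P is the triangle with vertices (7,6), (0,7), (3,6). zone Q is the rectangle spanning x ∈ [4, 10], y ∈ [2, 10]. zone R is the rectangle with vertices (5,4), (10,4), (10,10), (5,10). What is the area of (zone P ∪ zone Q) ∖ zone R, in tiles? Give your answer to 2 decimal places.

19.36

|zone P ∪ zone Q| = 49.3571.
|(zone P ∪ zone Q) ∩ zone R| = 30.
|(zone P ∪ zone Q) ∖ zone R| = 49.3571 − 30 = 19.36.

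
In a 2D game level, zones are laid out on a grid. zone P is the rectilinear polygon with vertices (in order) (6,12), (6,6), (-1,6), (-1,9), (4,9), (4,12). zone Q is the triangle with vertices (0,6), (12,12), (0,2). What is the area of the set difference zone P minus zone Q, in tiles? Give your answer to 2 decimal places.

18.60

|zone P| = 27, |zone P∩zone Q| = 8.4.
|zone P ∖ zone Q| = |zone P| − |zone P∩zone Q| = 27 − 8.4 = 18.60.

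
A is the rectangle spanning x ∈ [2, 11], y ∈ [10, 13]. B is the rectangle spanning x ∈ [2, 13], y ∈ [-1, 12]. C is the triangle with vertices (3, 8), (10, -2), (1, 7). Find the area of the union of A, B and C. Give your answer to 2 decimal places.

152.90

By inclusion–exclusion:
Individual areas: |A| = 27, |B| = 143, |C| = 13.5.
|A∩B|: x∈[2,11], y∈[10,12] → 9·2 = 18.
|A∩C| = 0.
|B∩C| = 12.6.
|A∩B∩C| = 0.
|A ∪ B ∪ C| = 183.5 − 30.6 + 0 = 152.90.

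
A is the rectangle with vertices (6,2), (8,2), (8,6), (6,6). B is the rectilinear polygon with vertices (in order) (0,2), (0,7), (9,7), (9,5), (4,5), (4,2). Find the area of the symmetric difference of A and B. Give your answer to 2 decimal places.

34.00

|A| = 8, |B| = 30, |A∩B| = 2.
|A △ B| = |A| + |B| − 2·|A∩B| = 8 + 30 − 4 = 34.00.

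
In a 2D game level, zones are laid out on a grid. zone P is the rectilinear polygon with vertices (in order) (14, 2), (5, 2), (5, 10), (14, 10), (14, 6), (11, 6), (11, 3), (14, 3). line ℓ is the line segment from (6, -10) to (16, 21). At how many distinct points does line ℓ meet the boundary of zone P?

4

The segment meets the boundary at (12.452,10), (11.161,6), (11,5.5), (9.871,2).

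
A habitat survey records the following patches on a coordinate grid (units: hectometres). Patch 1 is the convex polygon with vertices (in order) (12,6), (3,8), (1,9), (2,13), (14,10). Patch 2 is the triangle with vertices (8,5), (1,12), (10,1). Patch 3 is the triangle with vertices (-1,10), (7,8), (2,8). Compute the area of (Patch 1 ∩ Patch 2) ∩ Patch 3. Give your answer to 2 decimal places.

The region (Patch 1 ∩ Patch 2) ∩ Patch 3 is the polygon with vertices (3.571,8.857), (4.333,8.667), (5,8), (4.273,8).
By the shoelace formula its area is 0.50.

0.50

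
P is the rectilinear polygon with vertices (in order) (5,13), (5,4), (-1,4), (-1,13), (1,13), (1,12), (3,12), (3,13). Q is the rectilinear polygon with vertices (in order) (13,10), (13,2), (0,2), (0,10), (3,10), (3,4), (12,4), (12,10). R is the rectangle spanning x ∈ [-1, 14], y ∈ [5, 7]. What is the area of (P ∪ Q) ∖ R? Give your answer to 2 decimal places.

|P ∪ Q| = 84.
|(P ∪ Q) ∩ R| = 14.
|(P ∪ Q) ∖ R| = 84 − 14 = 70.00.

70.00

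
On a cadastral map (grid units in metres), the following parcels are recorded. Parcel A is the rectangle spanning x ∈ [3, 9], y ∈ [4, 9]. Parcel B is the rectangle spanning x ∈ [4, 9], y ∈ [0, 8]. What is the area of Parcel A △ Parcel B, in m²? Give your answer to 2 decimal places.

|Parcel A∩Parcel B|: x∈[4,9], y∈[4,8] → 5·4 = 20.
|Parcel A △ Parcel B| = |Parcel A| + |Parcel B| − 2·|Parcel A∩Parcel B| = 30 + 40 − 40 = 30.00.

30.00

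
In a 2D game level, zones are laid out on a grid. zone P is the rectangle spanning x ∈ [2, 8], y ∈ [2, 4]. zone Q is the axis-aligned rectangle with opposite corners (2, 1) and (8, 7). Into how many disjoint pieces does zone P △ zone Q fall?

2

zone P △ zone Q splits into 2 disjoint pieces (area 18, area 6).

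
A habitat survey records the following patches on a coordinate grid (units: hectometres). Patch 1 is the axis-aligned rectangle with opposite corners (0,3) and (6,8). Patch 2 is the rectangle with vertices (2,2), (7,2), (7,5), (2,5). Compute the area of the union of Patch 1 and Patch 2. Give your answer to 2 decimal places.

37.00

By inclusion–exclusion:
Individual areas: |Patch 1| = 30, |Patch 2| = 15.
|Patch 1∩Patch 2|: x∈[2,6], y∈[3,5] → 4·2 = 8.
|Patch 1 ∪ Patch 2| = 45 − 8 = 37.00.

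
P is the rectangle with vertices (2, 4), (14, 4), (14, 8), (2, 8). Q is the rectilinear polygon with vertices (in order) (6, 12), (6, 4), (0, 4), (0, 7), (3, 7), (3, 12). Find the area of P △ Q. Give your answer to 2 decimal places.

|P| = 48, |Q| = 33, |P∩Q| = 15.
|P △ Q| = |P| + |Q| − 2·|P∩Q| = 48 + 33 − 30 = 51.00.

51.00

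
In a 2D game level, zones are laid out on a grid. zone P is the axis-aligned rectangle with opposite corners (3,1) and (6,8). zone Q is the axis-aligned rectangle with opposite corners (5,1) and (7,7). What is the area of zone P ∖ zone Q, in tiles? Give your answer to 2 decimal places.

|zone P∩zone Q|: x∈[5,6], y∈[1,7] → 1·6 = 6.
|zone P| = 21.
|zone P ∖ zone Q| = |zone P| − |zone P∩zone Q| = 21 − 6 = 15.00.

15.00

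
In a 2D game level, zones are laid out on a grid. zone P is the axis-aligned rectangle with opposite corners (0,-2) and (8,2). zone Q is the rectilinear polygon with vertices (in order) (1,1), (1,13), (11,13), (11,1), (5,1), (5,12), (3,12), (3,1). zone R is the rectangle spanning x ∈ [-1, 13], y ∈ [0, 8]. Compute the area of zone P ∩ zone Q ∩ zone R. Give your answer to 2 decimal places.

5.00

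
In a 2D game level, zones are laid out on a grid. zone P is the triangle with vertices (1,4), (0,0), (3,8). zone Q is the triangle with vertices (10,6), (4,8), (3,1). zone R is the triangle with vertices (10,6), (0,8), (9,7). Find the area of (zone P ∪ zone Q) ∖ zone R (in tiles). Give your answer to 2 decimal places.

|zone P ∪ zone Q| = 24.
|(zone P ∪ zone Q) ∩ zone R| = 1.9988.
|(zone P ∪ zone Q) ∖ zone R| = 24 − 1.9988 = 22.00.

22.00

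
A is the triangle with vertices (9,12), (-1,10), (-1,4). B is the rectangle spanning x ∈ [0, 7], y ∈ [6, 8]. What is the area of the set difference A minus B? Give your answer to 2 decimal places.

|A| = 30, |A∩B| = 5.5.
|A ∖ B| = |A| − |A∩B| = 30 − 5.5 = 24.50.

24.50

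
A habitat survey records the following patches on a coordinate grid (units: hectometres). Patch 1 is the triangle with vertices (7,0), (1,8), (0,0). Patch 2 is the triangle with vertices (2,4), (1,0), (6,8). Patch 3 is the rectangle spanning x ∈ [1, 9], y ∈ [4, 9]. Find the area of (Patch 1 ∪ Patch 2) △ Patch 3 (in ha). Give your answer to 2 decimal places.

|Patch 1 ∪ Patch 2| = 29.9481.
|(Patch 1 ∪ Patch 2) ∩ Patch 3| = 7.9481.
|(Patch 1 ∪ Patch 2) △ Patch 3| = 29.9481 + 40 − 15.8961 = 54.05.

54.05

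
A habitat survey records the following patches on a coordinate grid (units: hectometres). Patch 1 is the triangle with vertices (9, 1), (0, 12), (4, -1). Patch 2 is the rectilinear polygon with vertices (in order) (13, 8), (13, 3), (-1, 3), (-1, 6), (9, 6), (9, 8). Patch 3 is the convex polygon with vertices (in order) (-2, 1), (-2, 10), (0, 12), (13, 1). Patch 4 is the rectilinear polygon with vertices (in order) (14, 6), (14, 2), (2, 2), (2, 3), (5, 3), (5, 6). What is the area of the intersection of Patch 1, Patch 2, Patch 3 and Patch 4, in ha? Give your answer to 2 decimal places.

3.41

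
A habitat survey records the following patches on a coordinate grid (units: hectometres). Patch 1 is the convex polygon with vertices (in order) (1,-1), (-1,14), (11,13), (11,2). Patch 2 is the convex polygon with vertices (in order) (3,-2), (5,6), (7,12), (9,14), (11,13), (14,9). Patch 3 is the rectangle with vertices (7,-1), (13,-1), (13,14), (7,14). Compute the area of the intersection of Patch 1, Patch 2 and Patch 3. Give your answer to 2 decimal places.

The intersection is the polygon with vertices (11,6), (7,2), (7,12), (8.231,13.231), (11,13).
By the shoelace formula its area is 35.85.

35.85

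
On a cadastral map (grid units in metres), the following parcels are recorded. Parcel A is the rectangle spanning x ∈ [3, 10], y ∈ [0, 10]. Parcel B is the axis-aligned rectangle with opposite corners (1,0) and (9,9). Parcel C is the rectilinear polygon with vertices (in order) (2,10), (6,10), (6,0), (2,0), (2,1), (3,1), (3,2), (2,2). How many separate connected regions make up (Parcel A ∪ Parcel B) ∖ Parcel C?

(Parcel A ∪ Parcel B) ∖ Parcel C splits into 2 disjoint pieces (area 40, area 10).

2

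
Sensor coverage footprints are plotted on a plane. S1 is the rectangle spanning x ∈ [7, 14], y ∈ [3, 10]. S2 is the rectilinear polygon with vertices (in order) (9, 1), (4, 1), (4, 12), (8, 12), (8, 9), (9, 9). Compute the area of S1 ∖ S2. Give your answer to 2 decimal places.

|S1| = 49, |S1∩S2| = 13.
|S1 ∖ S2| = |S1| − |S1∩S2| = 49 − 13 = 36.00.

36.00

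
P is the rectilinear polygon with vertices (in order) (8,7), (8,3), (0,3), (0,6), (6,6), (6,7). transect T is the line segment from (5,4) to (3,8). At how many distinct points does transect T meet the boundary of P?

The segment meets the boundary at (4,6).

1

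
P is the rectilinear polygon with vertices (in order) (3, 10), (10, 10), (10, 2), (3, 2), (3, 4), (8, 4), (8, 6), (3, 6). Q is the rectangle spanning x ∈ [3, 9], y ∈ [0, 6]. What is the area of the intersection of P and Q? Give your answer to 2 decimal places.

14.00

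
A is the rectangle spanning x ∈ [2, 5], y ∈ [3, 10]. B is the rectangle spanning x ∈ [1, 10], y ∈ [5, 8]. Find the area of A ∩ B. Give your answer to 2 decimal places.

9.00

|A∩B|: x∈[2,5], y∈[5,8] → 3·3 = 9.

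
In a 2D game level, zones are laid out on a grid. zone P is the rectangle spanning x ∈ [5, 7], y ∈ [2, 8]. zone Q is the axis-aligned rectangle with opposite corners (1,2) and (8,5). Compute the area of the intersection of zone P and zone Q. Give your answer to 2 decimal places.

6.00

|zone P∩zone Q|: x∈[5,7], y∈[2,5] → 2·3 = 6.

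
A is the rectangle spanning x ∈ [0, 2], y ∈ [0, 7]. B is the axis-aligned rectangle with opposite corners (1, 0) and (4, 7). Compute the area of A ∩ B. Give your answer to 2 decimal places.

7.00

|A∩B|: x∈[1,2], y∈[0,7] → 1·7 = 7.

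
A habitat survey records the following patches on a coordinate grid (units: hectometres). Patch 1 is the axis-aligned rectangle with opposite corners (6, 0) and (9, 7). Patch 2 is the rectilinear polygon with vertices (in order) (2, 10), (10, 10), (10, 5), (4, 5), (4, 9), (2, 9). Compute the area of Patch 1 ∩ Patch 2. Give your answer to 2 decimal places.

The intersection is the polygon with vertices (6,7), (9,7), (9,5), (6,5).
By the shoelace formula its area is 6.00.

6.00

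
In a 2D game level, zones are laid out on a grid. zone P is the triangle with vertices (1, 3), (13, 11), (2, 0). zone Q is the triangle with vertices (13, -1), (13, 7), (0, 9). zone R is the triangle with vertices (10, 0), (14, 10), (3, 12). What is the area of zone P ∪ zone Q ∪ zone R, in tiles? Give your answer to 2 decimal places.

By inclusion–exclusion:
Individual areas: |zone P| = 22, |zone Q| = 52, |zone R| = 59.
|zone P∩zone Q| = 6.6305.
|zone P∩zone R| = 6.6093.
|zone Q∩zone R| = 27.1625.
|zone P∩zone Q∩zone R| = 3.9039.
|zone P ∪ zone Q ∪ zone R| = 133 − 40.4023 + 3.9039 = 96.50.

96.50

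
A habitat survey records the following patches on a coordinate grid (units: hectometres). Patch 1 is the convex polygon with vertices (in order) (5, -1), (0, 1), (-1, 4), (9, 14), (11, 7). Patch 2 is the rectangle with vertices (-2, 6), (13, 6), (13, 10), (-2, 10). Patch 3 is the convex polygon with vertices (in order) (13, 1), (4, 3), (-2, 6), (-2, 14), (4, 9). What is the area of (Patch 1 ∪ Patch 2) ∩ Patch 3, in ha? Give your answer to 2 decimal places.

50.66

|Patch 1 ∪ Patch 2| = 120.1607.
|(Patch 1 ∪ Patch 2) ∩ Patch 3| = 50.66.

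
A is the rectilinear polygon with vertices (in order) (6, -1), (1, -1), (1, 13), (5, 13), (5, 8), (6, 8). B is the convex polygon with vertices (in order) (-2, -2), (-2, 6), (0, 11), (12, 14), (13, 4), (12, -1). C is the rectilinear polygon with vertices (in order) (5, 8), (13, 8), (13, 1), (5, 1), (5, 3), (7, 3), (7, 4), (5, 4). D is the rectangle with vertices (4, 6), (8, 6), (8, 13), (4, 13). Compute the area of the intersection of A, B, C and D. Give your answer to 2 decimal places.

2.00

The intersection is the polygon with vertices (6,6), (5,6), (5,8), (6,8).
By the shoelace formula its area is 2.00.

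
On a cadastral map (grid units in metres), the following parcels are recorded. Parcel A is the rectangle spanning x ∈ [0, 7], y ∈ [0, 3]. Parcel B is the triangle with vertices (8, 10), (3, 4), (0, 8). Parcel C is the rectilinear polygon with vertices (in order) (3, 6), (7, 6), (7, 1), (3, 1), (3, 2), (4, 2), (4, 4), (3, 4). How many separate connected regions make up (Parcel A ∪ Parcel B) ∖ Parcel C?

(Parcel A ∪ Parcel B) ∖ Parcel C splits into 2 disjoint pieces (area 14, area 17.3333).

2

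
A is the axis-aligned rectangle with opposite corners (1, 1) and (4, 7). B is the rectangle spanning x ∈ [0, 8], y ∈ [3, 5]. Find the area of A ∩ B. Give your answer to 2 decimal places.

|A∩B|: x∈[1,4], y∈[3,5] → 3·2 = 6.

6.00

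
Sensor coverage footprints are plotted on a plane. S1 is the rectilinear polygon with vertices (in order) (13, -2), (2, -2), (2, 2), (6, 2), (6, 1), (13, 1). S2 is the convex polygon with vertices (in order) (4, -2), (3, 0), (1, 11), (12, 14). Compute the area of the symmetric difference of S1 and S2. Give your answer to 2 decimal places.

|S1| = 37, |S2| = 79.5, |S1∩S2| = 7.3636.
|S1 △ S2| = |S1| + |S2| − 2·|S1∩S2| = 37 + 79.5 − 14.7273 = 101.77.

101.77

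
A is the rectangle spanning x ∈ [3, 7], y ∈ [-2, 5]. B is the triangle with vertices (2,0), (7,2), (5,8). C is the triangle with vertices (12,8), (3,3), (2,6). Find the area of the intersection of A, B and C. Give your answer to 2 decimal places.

The intersection is the polygon with vertices (6.094,4.719), (3.158,3.088), (3.875,5), (6,5).
By the shoelace formula its area is 2.52.

2.52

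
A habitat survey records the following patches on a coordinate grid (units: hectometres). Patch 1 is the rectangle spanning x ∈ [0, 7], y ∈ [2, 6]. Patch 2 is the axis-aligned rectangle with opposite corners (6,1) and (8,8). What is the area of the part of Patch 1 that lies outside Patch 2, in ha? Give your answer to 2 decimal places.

|Patch 1∩Patch 2|: x∈[6,7], y∈[2,6] → 1·4 = 4.
|Patch 1| = 28.
|Patch 1 ∖ Patch 2| = |Patch 1| − |Patch 1∩Patch 2| = 28 − 4 = 24.00.

24.00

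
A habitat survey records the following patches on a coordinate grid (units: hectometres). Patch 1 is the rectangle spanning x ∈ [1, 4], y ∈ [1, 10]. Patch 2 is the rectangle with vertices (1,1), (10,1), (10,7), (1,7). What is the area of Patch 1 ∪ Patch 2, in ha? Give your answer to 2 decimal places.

63.00

By inclusion–exclusion:
Individual areas: |Patch 1| = 27, |Patch 2| = 54.
|Patch 1∩Patch 2|: x∈[1,4], y∈[1,7] → 3·6 = 18.
|Patch 1 ∪ Patch 2| = 81 − 18 = 63.00.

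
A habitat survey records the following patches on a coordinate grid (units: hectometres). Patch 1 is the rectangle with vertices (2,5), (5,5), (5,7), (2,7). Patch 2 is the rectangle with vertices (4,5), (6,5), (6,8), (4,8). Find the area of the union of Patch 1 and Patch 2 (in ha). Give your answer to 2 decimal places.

By inclusion–exclusion:
Individual areas: |Patch 1| = 6, |Patch 2| = 6.
|Patch 1∩Patch 2|: x∈[4,5], y∈[5,7] → 1·2 = 2.
|Patch 1 ∪ Patch 2| = 12 − 2 = 10.00.

10.00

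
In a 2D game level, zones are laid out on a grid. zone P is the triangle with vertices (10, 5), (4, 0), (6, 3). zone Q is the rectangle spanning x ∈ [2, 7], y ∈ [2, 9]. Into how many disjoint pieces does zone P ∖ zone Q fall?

zone P ∖ zone Q splits into 2 disjoint pieces (area 1.5, area 1.0667).

2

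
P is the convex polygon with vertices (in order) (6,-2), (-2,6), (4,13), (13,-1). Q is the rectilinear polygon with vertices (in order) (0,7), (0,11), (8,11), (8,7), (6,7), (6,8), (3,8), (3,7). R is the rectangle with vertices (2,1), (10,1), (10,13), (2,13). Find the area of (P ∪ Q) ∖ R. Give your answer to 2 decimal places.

43.33

|P ∪ Q| = 114.2619.
|(P ∪ Q) ∩ R| = 70.9286.
|(P ∪ Q) ∖ R| = 114.2619 − 70.9286 = 43.33.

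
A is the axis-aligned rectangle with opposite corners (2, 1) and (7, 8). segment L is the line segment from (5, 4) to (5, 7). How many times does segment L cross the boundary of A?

The segment lies entirely inside A and never meets its boundary.

0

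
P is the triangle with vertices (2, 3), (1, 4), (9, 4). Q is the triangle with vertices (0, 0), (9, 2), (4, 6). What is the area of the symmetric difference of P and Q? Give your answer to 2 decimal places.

21.42

|P| = 4, |Q| = 23, |P∩Q| = 2.7879.
|P △ Q| = |P| + |Q| − 2·|P∩Q| = 4 + 23 − 5.5758 = 21.42.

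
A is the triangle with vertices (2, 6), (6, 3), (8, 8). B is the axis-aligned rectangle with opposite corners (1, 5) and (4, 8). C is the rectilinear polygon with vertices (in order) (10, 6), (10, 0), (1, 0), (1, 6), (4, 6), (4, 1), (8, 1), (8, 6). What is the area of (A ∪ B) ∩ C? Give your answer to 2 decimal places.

3.17

The region (A ∪ B) ∩ C is the polygon with vertices (3.333,5), (1,5), (1,6), (4,6), (4,4.5).
By the shoelace formula its area is 3.17.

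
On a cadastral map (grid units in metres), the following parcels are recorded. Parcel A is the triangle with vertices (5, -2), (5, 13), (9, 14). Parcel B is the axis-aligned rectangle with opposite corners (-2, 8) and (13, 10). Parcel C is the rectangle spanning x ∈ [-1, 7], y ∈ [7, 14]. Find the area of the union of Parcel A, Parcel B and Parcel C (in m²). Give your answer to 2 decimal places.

86.00

By inclusion–exclusion:
Individual areas: |Parcel A| = 30, |Parcel B| = 30, |Parcel C| = 56.
|Parcel A∩Parcel B| = 5.5.
|Parcel A∩Parcel C| = 12.5.
|Parcel B∩Parcel C|: x∈[-1,7], y∈[8,10] → 8·2 = 16.
|Parcel A∩Parcel B∩Parcel C| = 4.
|Parcel A ∪ Parcel B ∪ Parcel C| = 116 − 34 + 4 = 86.00.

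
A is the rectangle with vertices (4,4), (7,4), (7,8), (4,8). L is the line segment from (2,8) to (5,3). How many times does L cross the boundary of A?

2

The segment meets the boundary at (4.4,4), (4,4.667).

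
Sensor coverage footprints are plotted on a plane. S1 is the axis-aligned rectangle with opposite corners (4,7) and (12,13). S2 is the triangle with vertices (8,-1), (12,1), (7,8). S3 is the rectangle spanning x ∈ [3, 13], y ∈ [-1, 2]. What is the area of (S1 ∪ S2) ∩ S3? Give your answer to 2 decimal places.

The region (S1 ∪ S2) ∩ S3 is the polygon with vertices (12,1), (8,-1), (7.667,2), (11.286,2).
By the shoelace formula its area is 8.14.

8.14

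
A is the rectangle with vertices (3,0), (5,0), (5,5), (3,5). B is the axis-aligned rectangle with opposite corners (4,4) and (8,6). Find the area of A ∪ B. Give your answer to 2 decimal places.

By inclusion–exclusion:
Individual areas: |A| = 10, |B| = 8.
|A∩B|: x∈[4,5], y∈[4,5] → 1·1 = 1.
|A ∪ B| = 18 − 1 = 17.00.

17.00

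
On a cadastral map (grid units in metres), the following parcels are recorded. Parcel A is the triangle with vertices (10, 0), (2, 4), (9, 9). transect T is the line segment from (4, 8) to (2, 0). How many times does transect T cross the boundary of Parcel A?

2

The segment meets the boundary at (2.889,3.556), (3.217,4.87).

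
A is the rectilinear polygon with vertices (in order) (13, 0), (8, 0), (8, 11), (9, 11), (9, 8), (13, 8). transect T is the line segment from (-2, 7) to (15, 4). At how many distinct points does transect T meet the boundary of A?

2

The segment meets the boundary at (13,4.353), (8,5.235).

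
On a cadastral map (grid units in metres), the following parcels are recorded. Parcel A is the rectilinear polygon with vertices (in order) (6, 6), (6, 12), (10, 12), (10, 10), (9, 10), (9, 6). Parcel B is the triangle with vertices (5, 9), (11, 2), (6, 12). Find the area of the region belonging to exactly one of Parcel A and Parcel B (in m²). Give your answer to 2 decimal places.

|Parcel A| = 20, |Parcel B| = 12.5, |Parcel A∩Parcel B| = 7.5595.
|Parcel A △ Parcel B| = |Parcel A| + |Parcel B| − 2·|Parcel A∩Parcel B| = 20 + 12.5 − 15.119 = 17.38.

17.38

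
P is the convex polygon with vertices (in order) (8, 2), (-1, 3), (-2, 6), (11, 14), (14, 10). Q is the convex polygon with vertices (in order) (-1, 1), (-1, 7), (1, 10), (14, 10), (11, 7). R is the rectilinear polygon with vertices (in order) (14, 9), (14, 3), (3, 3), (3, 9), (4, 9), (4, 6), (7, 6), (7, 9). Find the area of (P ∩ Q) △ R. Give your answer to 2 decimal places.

70.92

|P ∩ Q| = 63.9196.
|(P ∩ Q) ∩ R| = 25.
|(P ∩ Q) △ R| = 63.9196 + 57 − 50 = 70.92.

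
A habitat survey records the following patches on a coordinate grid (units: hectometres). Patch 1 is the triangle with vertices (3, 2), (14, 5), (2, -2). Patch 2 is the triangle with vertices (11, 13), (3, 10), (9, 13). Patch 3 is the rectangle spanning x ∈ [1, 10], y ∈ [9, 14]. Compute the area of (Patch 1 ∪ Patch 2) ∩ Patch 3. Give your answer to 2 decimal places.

The region (Patch 1 ∪ Patch 2) ∩ Patch 3 is the polygon with vertices (3,10), (9,13), (10,13), (10,12.625).
By the shoelace formula its area is 2.81.

2.81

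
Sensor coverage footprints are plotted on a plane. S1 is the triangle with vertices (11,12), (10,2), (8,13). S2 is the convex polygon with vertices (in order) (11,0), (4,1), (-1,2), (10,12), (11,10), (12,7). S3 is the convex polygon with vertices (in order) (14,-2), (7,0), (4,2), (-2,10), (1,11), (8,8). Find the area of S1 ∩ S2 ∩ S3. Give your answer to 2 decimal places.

1.23

The intersection is the polygon with vertices (9.304,5.826), (10.229,4.286), (10,2).
By the shoelace formula its area is 1.23.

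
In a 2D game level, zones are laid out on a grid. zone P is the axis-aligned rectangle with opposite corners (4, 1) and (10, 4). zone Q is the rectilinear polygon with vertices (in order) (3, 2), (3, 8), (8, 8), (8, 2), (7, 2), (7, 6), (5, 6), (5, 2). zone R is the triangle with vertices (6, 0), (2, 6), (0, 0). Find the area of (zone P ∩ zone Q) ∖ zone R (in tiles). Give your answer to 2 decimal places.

3.67

|zone P ∩ zone Q| = 4.
|(zone P ∩ zone Q) ∩ zone R| = 0.3333.
|(zone P ∩ zone Q) ∖ zone R| = 4 − 0.3333 = 3.67.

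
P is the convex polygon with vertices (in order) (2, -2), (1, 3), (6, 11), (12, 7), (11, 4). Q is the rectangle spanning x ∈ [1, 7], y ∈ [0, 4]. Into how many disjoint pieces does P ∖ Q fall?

2

P ∖ Q splits into 2 disjoint pieces (area 3.4, area 49.1458).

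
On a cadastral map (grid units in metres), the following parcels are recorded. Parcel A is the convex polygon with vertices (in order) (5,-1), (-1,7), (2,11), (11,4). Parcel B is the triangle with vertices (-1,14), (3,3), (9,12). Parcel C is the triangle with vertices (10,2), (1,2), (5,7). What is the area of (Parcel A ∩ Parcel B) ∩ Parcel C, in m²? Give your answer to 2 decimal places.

2.98

The region (Parcel A ∩ Parcel B) ∩ Parcel C is the polygon with vertices (3,3), (2.625,4.031), (5,7), (5.4,6.6).
By the shoelace formula its area is 2.98.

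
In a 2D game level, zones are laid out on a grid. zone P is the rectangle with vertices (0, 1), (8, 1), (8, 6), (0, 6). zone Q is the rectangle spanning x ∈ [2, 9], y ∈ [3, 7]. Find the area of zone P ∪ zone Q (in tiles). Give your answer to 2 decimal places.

50.00

By inclusion–exclusion:
Individual areas: |zone P| = 40, |zone Q| = 28.
|zone P∩zone Q|: x∈[2,8], y∈[3,6] → 6·3 = 18.
|zone P ∪ zone Q| = 68 − 18 = 50.00.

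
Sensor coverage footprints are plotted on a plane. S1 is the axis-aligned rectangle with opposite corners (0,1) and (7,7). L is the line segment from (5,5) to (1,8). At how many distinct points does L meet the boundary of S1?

1

The segment meets the boundary at (2.333,7).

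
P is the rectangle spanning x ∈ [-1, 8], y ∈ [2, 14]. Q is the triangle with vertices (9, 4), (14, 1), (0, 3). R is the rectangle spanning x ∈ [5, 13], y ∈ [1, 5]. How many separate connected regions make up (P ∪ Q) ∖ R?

(P ∪ Q) ∖ R splits into 2 disjoint pieces (area 99, area 0.2286).

2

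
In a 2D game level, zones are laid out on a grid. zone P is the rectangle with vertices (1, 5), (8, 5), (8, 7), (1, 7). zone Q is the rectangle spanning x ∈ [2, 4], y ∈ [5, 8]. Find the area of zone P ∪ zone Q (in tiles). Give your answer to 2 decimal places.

16.00

By inclusion–exclusion:
Individual areas: |zone P| = 14, |zone Q| = 6.
|zone P∩zone Q|: x∈[2,4], y∈[5,7] → 2·2 = 4.
|zone P ∪ zone Q| = 20 − 4 = 16.00.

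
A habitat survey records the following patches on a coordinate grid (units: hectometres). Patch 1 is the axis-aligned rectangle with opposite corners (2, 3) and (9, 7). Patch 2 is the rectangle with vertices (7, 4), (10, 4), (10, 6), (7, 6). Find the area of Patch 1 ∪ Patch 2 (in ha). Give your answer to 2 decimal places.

30.00

By inclusion–exclusion:
Individual areas: |Patch 1| = 28, |Patch 2| = 6.
|Patch 1∩Patch 2|: x∈[7,9], y∈[4,6] → 2·2 = 4.
|Patch 1 ∪ Patch 2| = 34 − 4 = 30.00.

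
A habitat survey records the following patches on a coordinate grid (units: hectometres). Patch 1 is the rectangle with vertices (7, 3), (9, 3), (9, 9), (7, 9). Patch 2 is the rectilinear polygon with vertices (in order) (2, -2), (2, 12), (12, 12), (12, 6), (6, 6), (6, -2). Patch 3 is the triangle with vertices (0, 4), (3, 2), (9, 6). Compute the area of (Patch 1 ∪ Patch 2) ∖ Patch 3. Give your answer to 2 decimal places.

|Patch 1 ∪ Patch 2| = 98.
|(Patch 1 ∪ Patch 2) ∩ Patch 3| = 9.1111.
|(Patch 1 ∪ Patch 2) ∖ Patch 3| = 98 − 9.1111 = 88.89.

88.89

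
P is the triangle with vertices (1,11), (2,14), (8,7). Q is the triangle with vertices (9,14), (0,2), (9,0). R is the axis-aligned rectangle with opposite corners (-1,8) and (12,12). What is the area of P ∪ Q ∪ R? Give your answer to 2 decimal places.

By inclusion–exclusion:
Individual areas: |P| = 12.5, |Q| = 63, |R| = 52.
|P∩Q| = 2.0069.
|P∩R| = 9.6726.
|Q∩R| = 12.
|P∩Q∩R| = 1.5605.
|P ∪ Q ∪ R| = 127.5 − 23.6796 + 1.5605 = 105.38.

105.38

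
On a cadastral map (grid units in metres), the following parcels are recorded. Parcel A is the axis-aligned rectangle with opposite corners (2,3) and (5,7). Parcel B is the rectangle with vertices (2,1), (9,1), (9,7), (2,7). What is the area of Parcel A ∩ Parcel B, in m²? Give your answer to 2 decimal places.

12.00

|Parcel A∩Parcel B|: x∈[2,5], y∈[3,7] → 3·4 = 12.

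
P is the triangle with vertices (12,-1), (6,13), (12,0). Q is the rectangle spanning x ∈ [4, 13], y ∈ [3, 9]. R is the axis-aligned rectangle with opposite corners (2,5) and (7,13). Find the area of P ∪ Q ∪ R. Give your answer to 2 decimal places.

By inclusion–exclusion:
Individual areas: |P| = 3, |Q| = 54, |R| = 40.
|P∩Q| = 1.3846.
|P∩R| = 0.0833.
|Q∩R|: x∈[4,7], y∈[5,9] → 3·4 = 12.
|P∩Q∩R| = 0.
|P ∪ Q ∪ R| = 97 − 13.4679 + 0 = 83.53.

83.53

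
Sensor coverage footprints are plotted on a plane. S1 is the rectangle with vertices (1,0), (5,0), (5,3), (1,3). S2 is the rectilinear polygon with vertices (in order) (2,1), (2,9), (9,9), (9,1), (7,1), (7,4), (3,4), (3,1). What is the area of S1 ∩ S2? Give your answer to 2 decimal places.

The intersection is the polygon with vertices (3,3), (3,1), (2,1), (2,3).
By the shoelace formula its area is 2.00.

2.00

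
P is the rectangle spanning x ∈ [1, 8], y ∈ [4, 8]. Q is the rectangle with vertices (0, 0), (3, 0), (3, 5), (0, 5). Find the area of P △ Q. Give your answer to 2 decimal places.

|P∩Q|: x∈[1,3], y∈[4,5] → 2·1 = 2.
|P △ Q| = |P| + |Q| − 2·|P∩Q| = 28 + 15 − 4 = 39.00.

39.00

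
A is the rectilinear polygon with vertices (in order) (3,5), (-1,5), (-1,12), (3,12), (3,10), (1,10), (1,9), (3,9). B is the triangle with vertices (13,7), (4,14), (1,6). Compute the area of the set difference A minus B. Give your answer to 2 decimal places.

21.52

|A| = 26, |A∩B| = 4.4792.
|A ∖ B| = |A| − |A∩B| = 26 − 4.4792 = 21.52.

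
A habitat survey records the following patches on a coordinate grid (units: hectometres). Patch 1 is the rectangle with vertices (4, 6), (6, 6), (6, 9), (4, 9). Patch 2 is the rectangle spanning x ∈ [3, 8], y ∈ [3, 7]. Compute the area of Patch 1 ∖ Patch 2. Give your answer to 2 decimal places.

4.00

|Patch 1∩Patch 2|: x∈[4,6], y∈[6,7] → 2·1 = 2.
|Patch 1| = 6.
|Patch 1 ∖ Patch 2| = |Patch 1| − |Patch 1∩Patch 2| = 6 − 2 = 4.00.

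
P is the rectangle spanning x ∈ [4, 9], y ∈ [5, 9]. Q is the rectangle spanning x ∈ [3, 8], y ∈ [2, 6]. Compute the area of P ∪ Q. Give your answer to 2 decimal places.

By inclusion–exclusion:
Individual areas: |P| = 20, |Q| = 20.
|P∩Q|: x∈[4,8], y∈[5,6] → 4·1 = 4.
|P ∪ Q| = 40 − 4 = 36.00.

36.00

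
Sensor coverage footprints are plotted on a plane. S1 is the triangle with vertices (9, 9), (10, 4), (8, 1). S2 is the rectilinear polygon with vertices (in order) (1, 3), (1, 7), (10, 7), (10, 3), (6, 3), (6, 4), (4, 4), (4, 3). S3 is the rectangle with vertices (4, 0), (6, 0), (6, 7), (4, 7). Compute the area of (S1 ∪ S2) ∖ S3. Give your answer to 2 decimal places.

|S1 ∪ S2| = 35.7333.
|(S1 ∪ S2) ∩ S3| = 6.
|(S1 ∪ S2) ∖ S3| = 35.7333 − 6 = 29.73.

29.73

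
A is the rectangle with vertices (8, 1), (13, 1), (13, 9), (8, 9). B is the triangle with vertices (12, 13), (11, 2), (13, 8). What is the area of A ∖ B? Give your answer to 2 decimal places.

|A| = 40, |A∩B| = 5.6727.
|A ∖ B| = |A| − |A∩B| = 40 − 5.6727 = 34.33.

34.33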